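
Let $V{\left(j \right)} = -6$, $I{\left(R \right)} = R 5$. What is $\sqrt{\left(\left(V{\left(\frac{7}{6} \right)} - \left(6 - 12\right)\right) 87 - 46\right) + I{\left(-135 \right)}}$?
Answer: $i \sqrt{721} \approx 26.851 i$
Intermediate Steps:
$I{\left(R \right)} = 5 R$
$\sqrt{\left(\left(V{\left(\frac{7}{6} \right)} - \left(6 - 12\right)\right) 87 - 46\right) + I{\left(-135 \right)}} = \sqrt{\left(\left(-6 - \left(6 - 12\right)\right) 87 - 46\right) + 5 \left(-135\right)} = \sqrt{\left(\left(-6 - \left(6 - 12\right)\right) 87 - 46\right) - 675} = \sqrt{\left(\left(-6 - -6\right) 87 - 46\right) - 675} = \sqrt{\left(\left(-6 + 6\right) 87 - 46\right) - 675} = \sqrt{\left(0 \cdot 87 - 46\right) - 675} = \sqrt{\left(0 - 46\right) - 675} = \sqrt{-46 - 675} = \sqrt{-721} = i \sqrt{721}$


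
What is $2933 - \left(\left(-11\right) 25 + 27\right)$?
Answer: $3181$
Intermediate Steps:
$2933 - \left(\left(-11\right) 25 + 27\right) = 2933 - \left(-275 + 27\right) = 2933 - -248 = 2933 + 248 = 3181$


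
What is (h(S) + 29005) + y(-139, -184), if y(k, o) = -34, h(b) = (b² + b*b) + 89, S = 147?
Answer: 72278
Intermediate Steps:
h(b) = 89 + 2*b² (h(b) = (b² + b²) + 89 = 2*b² + 89 = 89 + 2*b²)
(h(S) + 29005) + y(-139, -184) = ((89 + 2*147²) + 29005) - 34 = ((89 + 2*21609) + 29005) - 34 = ((89 + 43218) + 29005) - 34 = (43307 + 29005) - 34 = 72312 - 34 = 72278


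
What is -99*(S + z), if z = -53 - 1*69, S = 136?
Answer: -1386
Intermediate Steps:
z = -122 (z = -53 - 69 = -122)
-99*(S + z) = -99*(136 - 122) = -99*14 = -1386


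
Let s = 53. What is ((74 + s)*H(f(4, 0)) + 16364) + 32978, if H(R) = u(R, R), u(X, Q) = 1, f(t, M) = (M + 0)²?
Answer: 49469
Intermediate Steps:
f(t, M) = M²
H(R) = 1
((74 + s)*H(f(4, 0)) + 16364) + 32978 = ((74 + 53)*1 + 16364) + 32978 = (127*1 + 16364) + 32978 = (127 + 16364) + 32978 = 16491 + 32978 = 49469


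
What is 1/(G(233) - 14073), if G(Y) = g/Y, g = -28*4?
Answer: -233/3279121 ≈ -7.1056e-5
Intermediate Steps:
g = -112
G(Y) = -112/Y
1/(G(233) - 14073) = 1/(-112/233 - 14073) = 1/(-3279121/233) = -233/3279121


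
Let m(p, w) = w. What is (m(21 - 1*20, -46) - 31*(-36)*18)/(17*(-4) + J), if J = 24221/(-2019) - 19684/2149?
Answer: -12422692986/55261919 ≈ -224.80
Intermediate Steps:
J = -13113275/619833 (J = 24221*(-1/2019) - 19684*1/2149 = -24221/2019 - 2812/307 = -13113275/619833 ≈ -21.156)
(m(21 - 1*20, -46) - 31*(-36)*18)/(17*(-4) + J) = (-46 - 31*(-36)*18)/(17*(-4) - 13113275/619833) = (-46 + 1116*18)/(-68 - 13113275/619833) = (-46 + 20088)/(-55261919/619833) = 20042*(-619833/55261919) = -12422692986/55261919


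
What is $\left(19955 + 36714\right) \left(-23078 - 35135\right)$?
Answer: $-3298872497$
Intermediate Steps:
$\left(19955 + 36714\right) \left(-23078 - 35135\right) = 56669 \left(-58213\right) = -3298872497$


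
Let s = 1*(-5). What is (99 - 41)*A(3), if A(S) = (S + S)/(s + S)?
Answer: -174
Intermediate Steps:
s = -5
A(S) = 2*S/(-5 + S) (A(S) = (S + S)/(-5 + S) = (2*S)/(-5 + S) = 2*S/(-5 + S))
(99 - 41)*A(3) = (99 - 41)*(2*3/(-5 + 3)) = 58*(2*3/(-2)) = 58*(2*3*(-1/2)) = 58*(-3) = -174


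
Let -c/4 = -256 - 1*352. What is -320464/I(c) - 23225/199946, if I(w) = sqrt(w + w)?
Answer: -23225/199946 - 20029*sqrt(19)/19 ≈ -4595.1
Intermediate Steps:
c = 2432 (c = -4*(-256 - 1*352) = -4*(-256 - 352) = -4*(-608) = 2432)
I(w) = sqrt(2)*sqrt(w) (I(w) = sqrt(2*w) = sqrt(2)*sqrt(w))
-320464/I(c) - 23225/199946 = -320464*sqrt(19)/304 - 23225/199946 = -20029*sqrt(19)/19 - 23225/199946 = -23225/199946 - 20029*sqrt(19)/19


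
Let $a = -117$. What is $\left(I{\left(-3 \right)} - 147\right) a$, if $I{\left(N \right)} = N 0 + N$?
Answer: $17550$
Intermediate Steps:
$I{\left(N \right)} = N$ ($I{\left(N \right)} = 0 + N = N$)
$\left(I{\left(-3 \right)} - 147\right) a = \left(-3 - 147\right) \left(-117\right) = \left(-150\right) \left(-117\right) = 17550$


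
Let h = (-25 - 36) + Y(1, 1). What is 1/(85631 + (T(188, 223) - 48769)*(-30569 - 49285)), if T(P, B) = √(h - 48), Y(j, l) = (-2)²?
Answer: 556355051/2166716695062407947 + 79854*I*√105/15167016865436855629 ≈ 2.5677e-10 + 5.395e-14*I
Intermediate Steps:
Y(j, l) = 4
h = -57 (h = (-25 - 36) + 4 = -61 + 4 = -57)
T(P, B) = I*√105 (T(P, B) = √(-57 - 48) = √(-105) = I*√105)
1/(85631 + (T(188, 223) - 48769)*(-30569 - 49285)) = 1/(85631 + (I*√105 - 48769)*(-30569 - 49285)) = 1/(85631 + (-48769 + I*√105)*(-79854)) = 1/(85631 + (3894399726 - 79854*I*√105)) = 1/(3894485357 - 79854*I*√105)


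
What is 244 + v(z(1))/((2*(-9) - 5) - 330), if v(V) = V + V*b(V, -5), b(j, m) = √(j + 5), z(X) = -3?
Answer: 86135/353 + 3*√2/353 ≈ 244.02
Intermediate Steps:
b(j, m) = √(5 + j)
v(V) = V + V*√(5 + V)
244 + v(z(1))/((2*(-9) - 5) - 330) = 244 + (-3*(1 + √(5 - 3)))/((2*(-9) - 5) - 330) = 244 + (-3*(1 + √2))/((-18 - 5) - 330) = 244 + (-3 - 3*√2)/(-23 - 330) = 244 + (-3 - 3*√2)/(-353) = 244 - (-3 - 3*√2)/353 = 244 + (3/353 + 3*√2/353) = 86135/353 + 3*√2/353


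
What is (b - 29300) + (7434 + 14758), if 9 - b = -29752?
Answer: 22653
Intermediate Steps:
b = 29761 (b = 9 - 1*(-29752) = 9 + 29752 = 29761)
(b - 29300) + (7434 + 14758) = (29761 - 29300) + (7434 + 14758) = 461 + 22192 = 22653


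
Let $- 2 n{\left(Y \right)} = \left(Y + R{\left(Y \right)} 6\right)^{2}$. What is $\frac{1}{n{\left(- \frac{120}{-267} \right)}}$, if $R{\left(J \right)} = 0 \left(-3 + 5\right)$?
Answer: $- \frac{7921}{800} \approx -9.9012$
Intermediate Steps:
$R{\left(J \right)} = 0$ ($R{\left(J \right)} = 0 \cdot 2 = 0$)
$n{\left(Y \right)} = - \frac{Y^{2}}{2}$ ($n{\left(Y \right)} = - \frac{\left(Y + 0 \cdot 6\right)^{2}}{2} = - \frac{\left(Y + 0\right)^{2}}{2} = - \frac{Y^{2}}{2}$)
$\frac{1}{n{\left(- \frac{120}{-267} \right)}} = \frac{1}{\left(- \frac{1}{2}\right) \left(- \frac{120}{-267}\right)^{2}} = \frac{1}{\left(- \frac{1}{2}\right) \left(\left(-120\right) \left(- \frac{1}{267}\right)\right)^{2}} = \frac{1}{\left(- \frac{1}{2}\right) \left(\frac{40}{89}\right)^{2}} = \frac{1}{\left(- \frac{1}{2}\right) \frac{1600}{7921}} = \frac{1}{- \frac{800}{7921}} = - \frac{7921}{800}$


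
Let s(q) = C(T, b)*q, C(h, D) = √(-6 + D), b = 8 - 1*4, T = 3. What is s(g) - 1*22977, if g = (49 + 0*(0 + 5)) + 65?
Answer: -22977 + 114*I*√2 ≈ -22977.0 + 161.22*I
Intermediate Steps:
b = 4 (b = 8 - 4 = 4)
g = 114 (g = (49 + 0*5) + 65 = (49 + 0) + 65 = 49 + 65 = 114)
s(q) = I*q*√2 (s(q) = √(-6 + 4)*q = √(-2)*q = (I*√2)*q = I*q*√2)
s(g) - 1*22977 = I*114*√2 - 1*22977 = 114*I*√2 - 22977 = -22977 + 114*I*√2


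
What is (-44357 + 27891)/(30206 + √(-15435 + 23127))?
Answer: -124342999/228098686 + 8233*√1923/228098686 ≈ -0.54355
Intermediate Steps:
(-44357 + 27891)/(30206 + √(-15435 + 23127)) = -16466/(30206 + √7692) = -16466/(30206 + 2*√1923)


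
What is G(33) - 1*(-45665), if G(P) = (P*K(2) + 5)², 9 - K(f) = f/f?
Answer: 118026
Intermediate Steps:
K(f) = 8 (K(f) = 9 - f/f = 9 - 1*1 = 9 - 1 = 8)
G(P) = (5 + 8*P)² (G(P) = (P*8 + 5)² = (8*P + 5)² = (5 + 8*P)²)
G(33) - 1*(-45665) = (5 + 8*33)² - 1*(-45665) = (5 + 264)² + 45665 = 269² + 45665 = 72361 + 45665 = 118026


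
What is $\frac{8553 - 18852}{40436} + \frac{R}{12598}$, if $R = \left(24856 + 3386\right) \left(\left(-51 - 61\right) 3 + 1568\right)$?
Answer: $\frac{703403129991}{254706364} \approx 2761.6$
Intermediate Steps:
$R = 34794144$ ($R = 28242 \left(\left(-112\right) 3 + 1568\right) = 28242 \left(-336 + 1568\right) = 28242 \cdot 1232 = 34794144$)
$\frac{8553 - 18852}{40436} + \frac{R}{12598} = \frac{8553 - 18852}{40436} + \frac{34794144}{12598} = \left(-10299\right) \frac{1}{40436} + 34794144 \cdot \frac{1}{12598} = - \frac{10299}{40436} + \frac{17397072}{6299} = \frac{703403129991}{254706364}$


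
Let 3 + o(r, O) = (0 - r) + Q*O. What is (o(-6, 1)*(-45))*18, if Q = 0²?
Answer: -2430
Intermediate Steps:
Q = 0
o(r, O) = -3 - r (o(r, O) = -3 + ((0 - r) + 0*O) = -3 + (-r + 0) = -3 - r)
(o(-6, 1)*(-45))*18 = ((-3 - 1*(-6))*(-45))*18 = ((-3 + 6)*(-45))*18 = (3*(-45))*18 = -135*18 = -2430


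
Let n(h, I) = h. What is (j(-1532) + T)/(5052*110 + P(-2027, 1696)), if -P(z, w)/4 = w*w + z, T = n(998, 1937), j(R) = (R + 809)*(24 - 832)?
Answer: -292591/5470918 ≈ -0.053481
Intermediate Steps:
j(R) = -653672 - 808*R (j(R) = (809 + R)*(-808) = -653672 - 808*R)
T = 998
P(z, w) = -4*z - 4*w² (P(z, w) = -4*(w*w + z) = -4*(w² + z) = -4*(z + w²) = -4*z - 4*w²)
(j(-1532) + T)/(5052*110 + P(-2027, 1696)) = ((-653672 - 808*(-1532)) + 998)/(5052*110 + (-4*(-2027) - 4*1696²)) = ((-653672 + 1237856) + 998)/(555720 + (8108 - 4*2876416)) = (584184 + 998)/(555720 + (8108 - 11505664)) = 585182/(555720 - 11497556) = 585182/(-10941836) = 585182*(-1/10941836) = -292591/5470918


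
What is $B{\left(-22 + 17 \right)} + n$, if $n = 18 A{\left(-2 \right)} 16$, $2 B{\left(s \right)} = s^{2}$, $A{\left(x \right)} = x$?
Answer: $- \frac{1127}{2} \approx -563.5$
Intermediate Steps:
$B{\left(s \right)} = \frac{s^{2}}{2}$
$n = -576$ ($n = 18 \left(-2\right) 16 = \left(-36\right) 16 = -576$)
$B{\left(-22 + 17 \right)} + n = \frac{\left(-22 + 17\right)^{2}}{2} - 576 = \frac{\left(-5\right)^{2}}{2} - 576 = \frac{1}{2} \cdot 25 - 576 = \frac{25}{2} - 576 = - \frac{1127}{2}$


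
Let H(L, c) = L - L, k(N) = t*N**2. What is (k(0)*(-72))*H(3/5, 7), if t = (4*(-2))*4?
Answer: 0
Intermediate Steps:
t = -32 (t = -8*4 = -32)
k(N) = -32*N**2
H(L, c) = 0
(k(0)*(-72))*H(3/5, 7) = (-32*0**2*(-72))*0 = (-32*0*(-72))*0 = (0*(-72))*0 = 0*0 = 0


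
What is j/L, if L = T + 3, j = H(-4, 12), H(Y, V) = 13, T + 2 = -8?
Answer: -13/7 ≈ -1.8571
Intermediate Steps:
T = -10 (T = -2 - 8 = -10)
j = 13
L = -7 (L = -10 + 3 = -7)
j/L = 13/(-7) = -⅐*13 = -13/7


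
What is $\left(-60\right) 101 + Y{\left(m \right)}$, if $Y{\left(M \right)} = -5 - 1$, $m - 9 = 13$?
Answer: $-6066$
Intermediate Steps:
$m = 22$ ($m = 9 + 13 = 22$)
$Y{\left(M \right)} = -6$
$\left(-60\right) 101 + Y{\left(m \right)} = \left(-60\right) 101 - 6 = -6060 - 6 = -6066$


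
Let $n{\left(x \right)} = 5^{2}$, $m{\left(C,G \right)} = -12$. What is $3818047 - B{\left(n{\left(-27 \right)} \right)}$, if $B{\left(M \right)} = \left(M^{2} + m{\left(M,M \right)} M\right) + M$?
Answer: $3817697$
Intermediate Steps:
$n{\left(x \right)} = 25$
$B{\left(M \right)} = M^{2} - 11 M$ ($B{\left(M \right)} = \left(M^{2} - 12 M\right) + M = M^{2} - 11 M$)
$3818047 - B{\left(n{\left(-27 \right)} \right)} = 3818047 - 25 \left(-11 + 25\right) = 3818047 - 25 \cdot 14 = 3818047 - 350 = 3817697$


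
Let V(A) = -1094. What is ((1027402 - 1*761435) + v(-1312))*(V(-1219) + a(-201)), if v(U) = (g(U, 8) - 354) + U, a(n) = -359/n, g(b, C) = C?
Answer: -19341692105/67 ≈ -2.8868e+8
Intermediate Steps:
v(U) = -346 + U (v(U) = (8 - 354) + U = -346 + U)
((1027402 - 1*761435) + v(-1312))*(V(-1219) + a(-201)) = ((1027402 - 1*761435) + (-346 - 1312))*(-1094 - 359/(-201)) = ((1027402 - 761435) - 1658)*(-1094 - 359*(-1/201)) = (265967 - 1658)*(-1094 + 359/201) = 264309*(-219535/201) = -19341692105/67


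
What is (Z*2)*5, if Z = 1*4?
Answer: 40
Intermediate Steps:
Z = 4
(Z*2)*5 = (4*2)*5 = 8*5 = 40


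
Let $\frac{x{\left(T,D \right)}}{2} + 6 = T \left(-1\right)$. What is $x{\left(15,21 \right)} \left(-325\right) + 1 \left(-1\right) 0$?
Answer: $13650$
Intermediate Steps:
$x{\left(T,D \right)} = -12 - 2 T$ ($x{\left(T,D \right)} = -12 + 2 T \left(-1\right) = -12 + 2 \left(- T\right) = -12 - 2 T$)
$x{\left(15,21 \right)} \left(-325\right) + 1 \left(-1\right) 0 = \left(-12 - 30\right) \left(-325\right) + 1 \left(-1\right) 0 = \left(-12 - 30\right) \left(-325\right) - 0 = \left(-42\right) \left(-325\right) + 0 = 13650 + 0 = 13650$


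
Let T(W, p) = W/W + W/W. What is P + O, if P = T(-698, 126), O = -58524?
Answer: -58522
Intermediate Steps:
T(W, p) = 2 (T(W, p) = 1 + 1 = 2)
P = 2
P + O = 2 - 58524 = -58522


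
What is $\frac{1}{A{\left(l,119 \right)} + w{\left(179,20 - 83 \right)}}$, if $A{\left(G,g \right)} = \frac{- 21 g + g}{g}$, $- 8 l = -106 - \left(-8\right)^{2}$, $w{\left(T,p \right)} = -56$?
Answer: $- \frac{1}{76} \approx -0.013158$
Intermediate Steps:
$l = \frac{85}{4}$ ($l = - \frac{-106 - \left(-8\right)^{2}}{8} = - \frac{-106 - 64}{8} = \left(- \frac{1}{8}\right) \left(-170\right) = \frac{85}{4} \approx 21.25$)
$A{\left(G,g \right)} = -20$ ($A{\left(G,g \right)} = \frac{\left(-20\right) g}{g} = -20$)
$\frac{1}{A{\left(l,119 \right)} + w{\left(179,20 - 83 \right)}} = \frac{1}{-20 - 56} = \frac{1}{-76} = - \frac{1}{76}$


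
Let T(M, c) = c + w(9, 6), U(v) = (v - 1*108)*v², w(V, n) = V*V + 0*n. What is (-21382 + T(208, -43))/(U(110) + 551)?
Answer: -21344/24751 ≈ -0.86235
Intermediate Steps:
w(V, n) = V² (w(V, n) = V² + 0 = V²)
U(v) = v²*(-108 + v) (U(v) = (v - 108)*v² = (-108 + v)*v² = v²*(-108 + v))
T(M, c) = 81 + c (T(M, c) = c + 9² = c + 81 = 81 + c)
(-21382 + T(208, -43))/(U(110) + 551) = (-21382 + (81 - 43))/(110²*(-108 + 110) + 551) = (-21382 + 38)/(12100*2 + 551) = -21344/(24200 + 551) = -21344/24751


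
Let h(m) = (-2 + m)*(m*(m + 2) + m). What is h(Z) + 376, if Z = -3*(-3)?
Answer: 1132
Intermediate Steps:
Z = 9
h(m) = (-2 + m)*(m + m*(2 + m)) (h(m) = (-2 + m)*(m*(2 + m) + m) = (-2 + m)*(m + m*(2 + m)))
h(Z) + 376 = 9*(-6 + 9 + 9²) + 376 = 9*(-6 + 9 + 81) + 376 = 9*84 + 376 = 756 + 376 = 1132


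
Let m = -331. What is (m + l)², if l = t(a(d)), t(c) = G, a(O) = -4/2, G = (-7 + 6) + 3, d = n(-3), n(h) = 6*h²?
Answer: 108241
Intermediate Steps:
d = 54 (d = 6*(-3)² = 6*9 = 54)
G = 2 (G = -1 + 3 = 2)
a(O) = -2 (a(O) = -4*½ = -2)
t(c) = 2
l = 2
(m + l)² = (-331 + 2)² = (-329)² = 108241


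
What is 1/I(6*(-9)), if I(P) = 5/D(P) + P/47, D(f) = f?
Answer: -2538/3151 ≈ -0.80546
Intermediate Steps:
I(P) = 5/P + P/47
1/I(6*(-9)) = 1/(5/((6*(-9))) + (6*(-9))/47) = 1/(5/(-54) + (1/47)*(-54)) = 1/(5*(-1/54) - 54/47) = 1/(-5/54 - 54/47) = 1/(-3151/2538) = -2538/3151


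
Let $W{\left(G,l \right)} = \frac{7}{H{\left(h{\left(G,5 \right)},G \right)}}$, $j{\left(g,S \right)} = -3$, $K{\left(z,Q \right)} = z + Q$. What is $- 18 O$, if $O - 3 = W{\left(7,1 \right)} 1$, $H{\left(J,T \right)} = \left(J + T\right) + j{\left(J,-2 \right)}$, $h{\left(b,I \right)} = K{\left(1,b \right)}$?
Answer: $- \frac{129}{2} \approx -64.5$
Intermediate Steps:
$K{\left(z,Q \right)} = Q + z$
$h{\left(b,I \right)} = 1 + b$ ($h{\left(b,I \right)} = b + 1 = 1 + b$)
$H{\left(J,T \right)} = -3 + J + T$ ($H{\left(J,T \right)} = \left(J + T\right) - 3 = -3 + J + T$)
$W{\left(G,l \right)} = \frac{7}{-2 + 2 G}$ ($W{\left(G,l \right)} = \frac{7}{-3 + \left(1 + G\right) + G} = \frac{7}{-2 + 2 G}$)
$O = \frac{43}{12}$ ($O = 3 + \frac{7}{2 \left(-1 + 7\right)} 1 = 3 + \frac{7}{2 \cdot 6} \cdot 1 = 3 + \frac{7}{2} \cdot \frac{1}{6} \cdot 1 = 3 + \frac{7}{12} \cdot 1 = 3 + \frac{7}{12} = \frac{43}{12} \approx 3.5833$)
$- 18 O = \left(-18\right) \frac{43}{12} = - \frac{129}{2}$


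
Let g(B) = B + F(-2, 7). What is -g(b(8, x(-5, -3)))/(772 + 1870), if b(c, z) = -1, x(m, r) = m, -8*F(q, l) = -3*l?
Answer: -13/21136 ≈ -0.00061506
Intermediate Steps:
F(q, l) = 3*l/8 (F(q, l) = -(-3)*l/8 = 3*l/8)
g(B) = 21/8 + B (g(B) = B + (3/8)*7 = B + 21/8 = 21/8 + B)
-g(b(8, x(-5, -3)))/(772 + 1870) = -(21/8 - 1)/(772 + 1870) = -13/(8*2642) = -1*13/21136 = -13/21136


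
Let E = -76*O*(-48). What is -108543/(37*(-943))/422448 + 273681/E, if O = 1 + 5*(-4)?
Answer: -28013541817493/7094676764864 ≈ -3.9485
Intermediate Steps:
O = -19 (O = 1 - 20 = -19)
E = -69312 (E = -76*(-19)*(-48) = 1444*(-48) = -69312)
-108543/(37*(-943))/422448 + 273681/E = -108543/(37*(-943))/422448 + 273681/(-69312) = -108543/(-34891)*(1/422448) + 273681*(-1/69312) = -108543*(-1/34891)*(1/422448) - 91227/23104 = (108543/34891)*(1/422448) - 91227/23104 = 36181/4913211056 - 91227/23104 = -28013541817493/7094676764864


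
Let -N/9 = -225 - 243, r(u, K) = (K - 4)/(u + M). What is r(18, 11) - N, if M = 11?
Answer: -122141/29 ≈ -4211.8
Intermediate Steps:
r(u, K) = (-4 + K)/(11 + u) (r(u, K) = (K - 4)/(u + 11) = (-4 + K)/(11 + u))
N = 4212 (N = -9*(-225 - 243) = -9*(-468) = 4212)
r(18, 11) - N = (-4 + 11)/(11 + 18) - 1*4212 = 7/29 - 4212 = -122141/29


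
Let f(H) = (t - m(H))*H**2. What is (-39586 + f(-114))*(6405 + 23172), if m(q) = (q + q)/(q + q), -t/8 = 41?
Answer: -127632740790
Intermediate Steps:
t = -328 (t = -8*41 = -328)
m(q) = 1 (m(q) = (2*q)/((2*q)) = (2*q)*(1/(2*q)) = 1)
f(H) = -329*H**2 (f(H) = (-328 - 1*1)*H**2 = (-328 - 1)*H**2 = -329*H**2)
(-39586 + f(-114))*(6405 + 23172) = (-39586 - 329*(-114)**2)*(6405 + 23172) = (-39586 - 329*12996)*29577 = (-39586 - 4275684)*29577 = -4315270*29577 = -127632740790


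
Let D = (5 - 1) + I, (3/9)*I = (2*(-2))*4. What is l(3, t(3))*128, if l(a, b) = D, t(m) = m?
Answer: -5632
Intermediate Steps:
I = -48 (I = 3*((2*(-2))*4) = 3*(-4*4) = 3*(-16) = -48)
D = -44 (D = (5 - 1) - 48 = 4 - 48 = -44)
l(a, b) = -44
l(3, t(3))*128 = -44*128 = -5632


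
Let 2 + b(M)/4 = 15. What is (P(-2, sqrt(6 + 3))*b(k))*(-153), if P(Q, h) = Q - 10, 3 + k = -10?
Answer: 95472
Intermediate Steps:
k = -13 (k = -3 - 10 = -13)
b(M) = 52 (b(M) = -8 + 4*15 = -8 + 60 = 52)
P(Q, h) = -10 + Q
(P(-2, sqrt(6 + 3))*b(k))*(-153) = ((-10 - 2)*52)*(-153) = -12*52*(-153) = -624*(-153) = 95472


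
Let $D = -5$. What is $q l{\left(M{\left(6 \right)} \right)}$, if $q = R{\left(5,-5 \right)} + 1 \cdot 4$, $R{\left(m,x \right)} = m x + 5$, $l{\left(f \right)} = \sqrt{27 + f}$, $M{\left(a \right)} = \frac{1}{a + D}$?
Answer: $- 32 \sqrt{7} \approx -84.664$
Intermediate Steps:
$M{\left(a \right)} = \frac{1}{-5 + a}$ ($M{\left(a \right)} = \frac{1}{a - 5} = \frac{1}{-5 + a}$)
$R{\left(m,x \right)} = 5 + m x$
$q = -16$ ($q = \left(5 + 5 \left(-5\right)\right) + 1 \cdot 4 = \left(5 - 25\right) + 4 = -20 + 4 = -16$)
$q l{\left(M{\left(6 \right)} \right)} = - 16 \sqrt{27 + \frac{1}{-5 + 6}} = - 16 \sqrt{27 + 1^{-1}} = - 16 \sqrt{27 + 1} = - 16 \sqrt{28} = - 16 \cdot 2 \sqrt{7} = - 32 \sqrt{7}$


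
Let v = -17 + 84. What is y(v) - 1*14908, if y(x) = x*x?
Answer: -10419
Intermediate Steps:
v = 67
y(x) = x²
y(v) - 1*14908 = 67² - 1*14908 = 4489 - 14908 = -10419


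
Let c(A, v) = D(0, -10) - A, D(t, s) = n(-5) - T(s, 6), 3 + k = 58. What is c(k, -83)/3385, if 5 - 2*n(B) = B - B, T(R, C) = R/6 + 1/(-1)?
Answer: -299/20310 ≈ -0.014722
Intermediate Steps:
k = 55 (k = -3 + 58 = 55)
T(R, C) = -1 + R/6 (T(R, C) = R*(1/6) + 1*(-1) = R/6 - 1 = -1 + R/6)
n(B) = 5/2 (n(B) = 5/2 - (B - B)/2 = 5/2 - 1/2*0 = 5/2 + 0 = 5/2)
D(t, s) = 7/2 - s/6 (D(t, s) = 5/2 - (-1 + s/6) = 5/2 + (1 - s/6) = 7/2 - s/6)
c(A, v) = 31/6 - A (c(A, v) = (7/2 - 1/6*(-10)) - A = (7/2 + 5/3) - A = 31/6 - A)
c(k, -83)/3385 = (31/6 - 1*55)/3385 = (31/6 - 55)*(1/3385) = -299/6*1/3385 = -299/20310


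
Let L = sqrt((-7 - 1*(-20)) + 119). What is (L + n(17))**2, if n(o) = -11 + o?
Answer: 168 + 24*sqrt(33) ≈ 305.87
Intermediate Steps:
L = 2*sqrt(33) (L = sqrt((-7 + 20) + 119) = sqrt(13 + 119) = sqrt(132) = 2*sqrt(33) ≈ 11.489)
(L + n(17))**2 = (2*sqrt(33) + (-11 + 17))**2 = (2*sqrt(33) + 6)**2 = (6 + 2*sqrt(33))**2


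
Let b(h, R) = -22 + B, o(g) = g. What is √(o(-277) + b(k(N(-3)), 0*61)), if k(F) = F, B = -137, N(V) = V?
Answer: 2*I*√109 ≈ 20.881*I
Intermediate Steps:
b(h, R) = -159 (b(h, R) = -22 - 137 = -159)
√(o(-277) + b(k(N(-3)), 0*61)) = √(-277 - 159) = √(-436) = 2*I*√109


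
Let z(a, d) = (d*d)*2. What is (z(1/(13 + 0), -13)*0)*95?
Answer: 0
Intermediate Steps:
z(a, d) = 2*d**2 (z(a, d) = d**2*2 = 2*d**2)
(z(1/(13 + 0), -13)*0)*95 = ((2*(-13)**2)*0)*95 = ((2*169)*0)*95 = (338*0)*95 = 0*95 = 0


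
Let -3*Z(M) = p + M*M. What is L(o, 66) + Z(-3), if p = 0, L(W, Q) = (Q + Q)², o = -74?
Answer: 17421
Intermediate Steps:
L(W, Q) = 4*Q² (L(W, Q) = (2*Q)² = 4*Q²)
Z(M) = -M²/3 (Z(M) = -(0 + M*M)/3 = -(0 + M²)/3 = -M²/3)
L(o, 66) + Z(-3) = 4*66² - ⅓*(-3)² = 4*4356 - ⅓*9 = 17424 - 3 = 17421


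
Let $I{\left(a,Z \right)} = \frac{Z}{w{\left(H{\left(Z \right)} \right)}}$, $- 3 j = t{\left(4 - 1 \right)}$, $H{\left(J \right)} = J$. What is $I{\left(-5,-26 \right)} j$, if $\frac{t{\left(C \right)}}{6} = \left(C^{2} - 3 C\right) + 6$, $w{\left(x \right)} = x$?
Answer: $-12$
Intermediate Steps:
$t{\left(C \right)} = 36 - 18 C + 6 C^{2}$ ($t{\left(C \right)} = 6 \left(\left(C^{2} - 3 C\right) + 6\right) = 6 \left(6 + C^{2} - 3 C\right) = 36 - 18 C + 6 C^{2}$)
$j = -12$ ($j = - \frac{36 - 18 \left(4 - 1\right) + 6 \left(4 - 1\right)^{2}}{3} = - \frac{36 - 54 + 6 \cdot 3^{2}}{3} = - \frac{36 - 54 + 6 \cdot 9}{3} = - \frac{36 - 54 + 54}{3} = \left(- \frac{1}{3}\right) 36 = -12$)
$I{\left(a,Z \right)} = 1$ ($I{\left(a,Z \right)} = \frac{Z}{Z} = 1$)
$I{\left(-5,-26 \right)} j = 1 \left(-12\right) = -12$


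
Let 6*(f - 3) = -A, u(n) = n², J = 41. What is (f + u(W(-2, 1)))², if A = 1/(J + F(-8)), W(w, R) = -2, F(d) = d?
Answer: 1918225/39204 ≈ 48.929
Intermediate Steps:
A = 1/33 (A = 1/(41 - 8) = 1/33 ≈ 0.030303)
f = 593/198 (f = 3 + (-1*1/33)/6 = 3 + (⅙)*(-1/33) = 3 - 1/198 = 593/198 ≈ 2.9949)
(f + u(W(-2, 1)))² = (593/198 + (-2)²)² = (593/198 + 4)² = (1385/198)² = 1918225/39204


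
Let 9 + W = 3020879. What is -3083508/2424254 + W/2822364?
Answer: -344856447983/1710531804114 ≈ -0.20161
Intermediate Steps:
W = 3020870 (W = -9 + 3020879 = 3020870)
-3083508/2424254 + W/2822364 = -3083508/2424254 + 3020870/2822364 = -3083508*1/2424254 + 3020870*(1/2822364) = -1541754/1212127 + 1510435/1411182 = -344856447983/1710531804114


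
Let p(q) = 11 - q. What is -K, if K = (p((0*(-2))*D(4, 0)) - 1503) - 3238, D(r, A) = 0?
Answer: 4730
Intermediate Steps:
K = -4730 (K = ((11 - 0*(-2)*0) - 1503) - 3238 = ((11 - 0*0) - 1503) - 3238 = ((11 - 1*0) - 1503) - 3238 = ((11 + 0) - 1503) - 3238 = (11 - 1503) - 3238 = -1492 - 3238 = -4730)
-K = -1*(-4730) = 4730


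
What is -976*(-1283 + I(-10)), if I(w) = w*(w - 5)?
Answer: 1105808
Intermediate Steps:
I(w) = w*(-5 + w)
-976*(-1283 + I(-10)) = -976*(-1283 - 10*(-5 - 10)) = -976*(-1283 - 10*(-15)) = -976*(-1283 + 150) = -976*(-1133) = 1105808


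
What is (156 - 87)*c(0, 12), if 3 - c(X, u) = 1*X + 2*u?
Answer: -1449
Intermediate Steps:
c(X, u) = 3 - X - 2*u (c(X, u) = 3 - (1*X + 2*u) = 3 - (X + 2*u) = 3 + (-X - 2*u) = 3 - X - 2*u)
(156 - 87)*c(0, 12) = (156 - 87)*(3 - 1*0 - 2*12) = 69*(3 + 0 - 24) = 69*(-21) = -1449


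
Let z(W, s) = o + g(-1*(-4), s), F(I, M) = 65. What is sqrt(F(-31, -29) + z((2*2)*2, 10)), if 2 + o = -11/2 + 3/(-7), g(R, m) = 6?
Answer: sqrt(12362)/14 ≈ 7.9417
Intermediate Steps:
o = -111/14 (o = -2 + (-11/2 + 3/(-7)) = -2 + (-11*1/2 + 3*(-1/7)) = -2 + (-11/2 - 3/7) = -2 - 83/14 = -111/14 ≈ -7.9286)
z(W, s) = -27/14 (z(W, s) = -111/14 + 6 = -27/14)
sqrt(F(-31, -29) + z((2*2)*2, 10)) = sqrt(65 - 27/14) = sqrt(883/14) = sqrt(12362)/14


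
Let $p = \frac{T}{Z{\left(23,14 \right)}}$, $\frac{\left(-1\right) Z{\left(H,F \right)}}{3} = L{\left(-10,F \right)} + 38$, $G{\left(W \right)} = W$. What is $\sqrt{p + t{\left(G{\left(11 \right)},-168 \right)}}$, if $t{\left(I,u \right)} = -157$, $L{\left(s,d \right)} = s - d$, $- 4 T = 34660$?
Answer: $\frac{\sqrt{86982}}{42} \approx 7.0221$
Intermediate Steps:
$T = -8665$ ($T = \left(- \frac{1}{4}\right) 34660 = -8665$)
$Z{\left(H,F \right)} = -84 + 3 F$ ($Z{\left(H,F \right)} = - 3 \left(\left(-10 - F\right) + 38\right) = - 3 \left(28 - F\right) = -84 + 3 F$)
$p = \frac{8665}{42}$ ($p = - \frac{8665}{-84 + 3 \cdot 14} = - \frac{8665}{-84 + 42} = - \frac{8665}{-42} = \left(-8665\right) \left(- \frac{1}{42}\right) = \frac{8665}{42} \approx 206.31$)
$\sqrt{p + t{\left(G{\left(11 \right)},-168 \right)}} = \sqrt{\frac{8665}{42} - 157} = \sqrt{\frac{2071}{42}} = \frac{\sqrt{86982}}{42}$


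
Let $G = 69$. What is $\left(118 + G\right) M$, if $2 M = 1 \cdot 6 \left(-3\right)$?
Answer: $-1683$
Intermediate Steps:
$M = -9$ ($M = \frac{1 \cdot 6 \left(-3\right)}{2} = \frac{6 \left(-3\right)}{2} = \frac{1}{2} \left(-18\right) = -9$)
$\left(118 + G\right) M = \left(118 + 69\right) \left(-9\right) = 187 \left(-9\right) = -1683$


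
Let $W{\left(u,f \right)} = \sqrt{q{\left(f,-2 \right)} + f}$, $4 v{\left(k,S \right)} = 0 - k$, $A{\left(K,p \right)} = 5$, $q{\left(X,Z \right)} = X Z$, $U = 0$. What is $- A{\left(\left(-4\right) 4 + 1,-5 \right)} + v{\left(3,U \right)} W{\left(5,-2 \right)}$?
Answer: $-5 - \frac{3 \sqrt{2}}{4} \approx -6.0607$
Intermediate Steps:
$v{\left(k,S \right)} = - \frac{k}{4}$ ($v{\left(k,S \right)} = \frac{0 - k}{4} = \frac{\left(-1\right) k}{4} = - \frac{k}{4}$)
$W{\left(u,f \right)} = \sqrt{- f}$ ($W{\left(u,f \right)} = \sqrt{f \left(-2\right) + f} = \sqrt{- 2 f + f} = \sqrt{- f}$)
$- A{\left(\left(-4\right) 4 + 1,-5 \right)} + v{\left(3,U \right)} W{\left(5,-2 \right)} = \left(-1\right) 5 + \left(- \frac{1}{4}\right) 3 \sqrt{\left(-1\right) \left(-2\right)} = -5 - \frac{3 \sqrt{2}}{4}$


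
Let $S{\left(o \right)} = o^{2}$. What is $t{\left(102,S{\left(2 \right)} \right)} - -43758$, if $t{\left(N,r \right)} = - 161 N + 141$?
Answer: $27477$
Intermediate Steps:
$t{\left(N,r \right)} = 141 - 161 N$
$t{\left(102,S{\left(2 \right)} \right)} - -43758 = \left(141 - 16422\right) - -43758 = \left(141 - 16422\right) + 43758 = -16281 + 43758 = 27477$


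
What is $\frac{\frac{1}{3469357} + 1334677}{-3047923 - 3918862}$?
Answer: $- \frac{926094198538}{4834052861449} \approx -0.19158$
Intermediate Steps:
$\frac{\frac{1}{3469357} + 1334677}{-3047923 - 3918862} = \frac{\frac{1}{3469357} + 1334677}{-6966785} = \frac{4630470992690}{3469357} \left(- \frac{1}{6966785}\right) = - \frac{926094198538}{4834052861449}$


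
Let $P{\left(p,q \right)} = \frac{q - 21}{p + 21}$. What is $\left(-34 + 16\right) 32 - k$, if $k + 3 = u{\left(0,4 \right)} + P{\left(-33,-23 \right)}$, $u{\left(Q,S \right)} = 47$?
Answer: $- \frac{1871}{3} \approx -623.67$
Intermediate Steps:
$P{\left(p,q \right)} = \frac{-21 + q}{21 + p}$
$k = \frac{143}{3}$ ($k = -3 + \left(47 + \frac{-21 - 23}{21 - 33}\right) = -3 + \left(47 + \frac{1}{-12} \left(-44\right)\right) = -3 + \left(47 - - \frac{11}{3}\right) = -3 + \left(47 + \frac{11}{3}\right) = -3 + \frac{152}{3} = \frac{143}{3} \approx 47.667$)
$\left(-34 + 16\right) 32 - k = \left(-34 + 16\right) 32 - \frac{143}{3} = \left(-18\right) 32 - \frac{143}{3} = -576 - \frac{143}{3} = - \frac{1871}{3}$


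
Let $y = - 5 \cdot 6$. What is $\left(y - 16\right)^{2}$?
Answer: $2116$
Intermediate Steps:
$y = -30$ ($y = \left(-1\right) 30 = -30$)
$\left(y - 16\right)^{2} = \left(-30 - 16\right)^{2} = \left(-46\right)^{2} = 2116$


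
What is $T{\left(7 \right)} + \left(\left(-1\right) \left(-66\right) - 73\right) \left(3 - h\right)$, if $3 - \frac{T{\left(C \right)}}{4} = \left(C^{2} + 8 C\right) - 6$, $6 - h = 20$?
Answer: $-503$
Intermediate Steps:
$h = -14$ ($h = 6 - 20 = -14$)
$T{\left(C \right)} = 36 - 32 C - 4 C^{2}$ ($T{\left(C \right)} = 12 - 4 \left(\left(C^{2} + 8 C\right) - 6\right) = 12 - 4 \left(-6 + C^{2} + 8 C\right) = 12 - \left(-24 + 4 C^{2} + 32 C\right) = 36 - 32 C - 4 C^{2}$)
$T{\left(7 \right)} + \left(\left(-1\right) \left(-66\right) - 73\right) \left(3 - h\right) = \left(36 - 224 - 4 \cdot 7^{2}\right) + \left(\left(-1\right) \left(-66\right) - 73\right) \left(3 - -14\right) = \left(36 - 224 - 196\right) + \left(66 - 73\right) \left(3 + 14\right) = \left(36 - 224 - 196\right) - 119 = -384 - 119 = -503$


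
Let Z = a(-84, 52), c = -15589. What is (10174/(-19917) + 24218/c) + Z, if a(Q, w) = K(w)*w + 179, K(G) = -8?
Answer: -74226161173/310486113 ≈ -239.06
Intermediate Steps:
a(Q, w) = 179 - 8*w (a(Q, w) = -8*w + 179 = 179 - 8*w)
Z = -237 (Z = 179 - 8*52 = 179 - 416 = -237)
(10174/(-19917) + 24218/c) + Z = (10174/(-19917) + 24218/(-15589)) - 237 = (10174*(-1/19917) + 24218*(-1/15589)) - 237 = (-10174/19917 - 24218/15589) - 237 = -640952392/310486113 - 237 = -74226161173/310486113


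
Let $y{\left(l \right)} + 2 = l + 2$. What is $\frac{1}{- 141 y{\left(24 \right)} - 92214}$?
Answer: $- \frac{1}{95598} \approx -1.046 \cdot 10^{-5}$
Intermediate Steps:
$y{\left(l \right)} = l$ ($y{\left(l \right)} = -2 + \left(l + 2\right) = -2 + \left(2 + l\right) = l$)
$\frac{1}{- 141 y{\left(24 \right)} - 92214} = \frac{1}{\left(-141\right) 24 - 92214} = \frac{1}{-3384 - 92214} = \frac{1}{-95598} = - \frac{1}{95598}$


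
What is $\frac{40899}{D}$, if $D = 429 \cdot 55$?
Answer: $\frac{13633}{7865} \approx 1.7334$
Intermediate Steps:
$D = 23595$
$\frac{40899}{D} = \frac{40899}{23595} = 40899 \cdot \frac{1}{23595} = \frac{13633}{7865}$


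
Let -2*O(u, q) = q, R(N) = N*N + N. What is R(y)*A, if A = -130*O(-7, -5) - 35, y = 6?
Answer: -15120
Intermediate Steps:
R(N) = N + N² (R(N) = N² + N = N + N²)
O(u, q) = -q/2
A = -360 (A = -(-65)*(-5) - 35 = -130*5/2 - 35 = -325 - 35 = -360)
R(y)*A = (6*(1 + 6))*(-360) = (6*7)*(-360) = 42*(-360) = -15120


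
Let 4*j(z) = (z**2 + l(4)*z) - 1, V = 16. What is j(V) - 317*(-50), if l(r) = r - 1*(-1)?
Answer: 63735/4 ≈ 15934.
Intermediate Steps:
l(r) = 1 + r (l(r) = r + 1 = 1 + r)
j(z) = -1/4 + z**2/4 + 5*z/4 (j(z) = ((z**2 + (1 + 4)*z) - 1)/4 = ((z**2 + 5*z) - 1)/4 = (-1 + z**2 + 5*z)/4 = -1/4 + z**2/4 + 5*z/4)
j(V) - 317*(-50) = (-1/4 + (1/4)*16**2 + (5/4)*16) - 317*(-50) = (-1/4 + (1/4)*256 + 20) + 15850 = (-1/4 + 64 + 20) + 15850 = 335/4 + 15850 = 63735/4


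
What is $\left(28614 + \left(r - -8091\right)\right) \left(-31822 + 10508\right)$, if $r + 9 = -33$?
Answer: $-781435182$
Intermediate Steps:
$r = -42$ ($r = -9 - 33 = -42$)
$\left(28614 + \left(r - -8091\right)\right) \left(-31822 + 10508\right) = \left(28614 - -8049\right) \left(-31822 + 10508\right) = \left(28614 + \left(-42 + 8091\right)\right) \left(-21314\right) = \left(28614 + 8049\right) \left(-21314\right) = 36663 \left(-21314\right) = -781435182$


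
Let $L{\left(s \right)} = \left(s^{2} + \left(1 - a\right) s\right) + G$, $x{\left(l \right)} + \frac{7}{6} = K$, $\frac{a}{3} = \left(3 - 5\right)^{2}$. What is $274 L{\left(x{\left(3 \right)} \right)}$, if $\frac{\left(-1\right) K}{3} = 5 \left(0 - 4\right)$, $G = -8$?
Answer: $\frac{13840151}{18} \approx 7.689 \cdot 10^{5}$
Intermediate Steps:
$a = 12$ ($a = 3 \left(3 - 5\right)^{2} = 3 \left(-2\right)^{2} = 3 \cdot 4 = 12$)
$K = 60$ ($K = - 3 \cdot 5 \left(0 - 4\right) = - 3 \cdot 5 \left(-4\right) = \left(-3\right) \left(-20\right) = 60$)
$x{\left(l \right)} = \frac{353}{6}$ ($x{\left(l \right)} = - \frac{7}{6} + 60 = \frac{353}{6}$)
$L{\left(s \right)} = -8 + s^{2} - 11 s$ ($L{\left(s \right)} = \left(s^{2} + \left(1 - 12\right) s\right) - 8 = \left(s^{2} - 11 s\right) - 8 = -8 + s^{2} - 11 s$)
$274 L{\left(x{\left(3 \right)} \right)} = 274 \left(-8 + \left(\frac{353}{6}\right)^{2} - \frac{3883}{6}\right) = 274 \left(-8 + \frac{124609}{36} - \frac{3883}{6}\right) = 274 \cdot \frac{101023}{36} = \frac{13840151}{18}$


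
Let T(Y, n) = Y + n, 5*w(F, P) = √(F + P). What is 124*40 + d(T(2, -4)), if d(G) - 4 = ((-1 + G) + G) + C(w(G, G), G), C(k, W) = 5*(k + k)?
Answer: 4959 + 4*I ≈ 4959.0 + 4.0*I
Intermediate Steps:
w(F, P) = √(F + P)/5
C(k, W) = 10*k (C(k, W) = 5*(2*k) = 10*k)
d(G) = 3 + 2*G + 2*√2*√G (d(G) = 4 + (((-1 + G) + G) + 10*(√(G + G)/5)) = 4 + ((-1 + 2*G) + 10*(√(2*G)/5)) = 4 + ((-1 + 2*G) + 10*((√2*√G)/5)) = 4 + ((-1 + 2*G) + 10*(√2*√G/5)) = 4 + ((-1 + 2*G) + 2*√2*√G) = 4 + (-1 + 2*G + 2*√2*√G) = 3 + 2*G + 2*√2*√G)
124*40 + d(T(2, -4)) = 124*40 + (3 + 2*(2 - 4) + 2*√2*√(2 - 4)) = 4960 + (3 + 2*(-2) + 2*√2*√(-2)) = 4960 + (3 - 4 + 2*√2*(I*√2)) = 4960 + (3 - 4 + 4*I) = 4960 + (-1 + 4*I) = 4959 + 4*I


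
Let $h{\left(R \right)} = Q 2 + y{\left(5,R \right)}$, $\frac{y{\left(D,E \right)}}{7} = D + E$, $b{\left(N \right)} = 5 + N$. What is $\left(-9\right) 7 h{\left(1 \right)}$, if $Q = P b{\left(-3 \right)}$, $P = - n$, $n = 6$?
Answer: $-1134$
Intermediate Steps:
$P = -6$ ($P = \left(-1\right) 6 = -6$)
$y{\left(D,E \right)} = 7 D + 7 E$ ($y{\left(D,E \right)} = 7 \left(D + E\right) = 7 D + 7 E$)
$Q = -12$ ($Q = - 6 \left(5 - 3\right) = \left(-6\right) 2 = -12$)
$h{\left(R \right)} = 11 + 7 R$ ($h{\left(R \right)} = \left(-12\right) 2 + \left(7 \cdot 5 + 7 R\right) = -24 + \left(35 + 7 R\right) = 11 + 7 R$)
$\left(-9\right) 7 h{\left(1 \right)} = \left(-9\right) 7 \left(11 + 7 \cdot 1\right) = - 63 \left(11 + 7\right) = \left(-63\right) 18 = -1134$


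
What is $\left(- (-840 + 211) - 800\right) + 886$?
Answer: $715$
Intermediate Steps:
$\left(- (-840 + 211) - 800\right) + 886 = \left(\left(-1\right) \left(-629\right) - 800\right) + 886 = \left(629 - 800\right) + 886 = -171 + 886 = 715$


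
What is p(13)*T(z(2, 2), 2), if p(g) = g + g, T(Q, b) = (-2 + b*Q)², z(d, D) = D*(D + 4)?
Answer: 12584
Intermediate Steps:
z(d, D) = D*(4 + D)
T(Q, b) = (-2 + Q*b)²
p(g) = 2*g
p(13)*T(z(2, 2), 2) = (2*13)*(-2 + (2*(4 + 2))*2)² = 26*(-2 + (2*6)*2)² = 26*(-2 + 12*2)² = 26*(-2 + 24)² = 26*22² = 26*484 = 12584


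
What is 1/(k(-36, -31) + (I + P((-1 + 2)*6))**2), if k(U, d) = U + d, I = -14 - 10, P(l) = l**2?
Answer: 1/77 ≈ 0.012987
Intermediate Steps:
I = -24
1/(k(-36, -31) + (I + P((-1 + 2)*6))**2) = 1/((-36 - 31) + (-24 + ((-1 + 2)*6)**2)**2) = 1/(-67 + (-24 + (1*6)**2)**2) = 1/(-67 + (-24 + 6**2)**2) = 1/(-67 + (-24 + 36)**2) = 1/(-67 + 12**2) = 1/(-67 + 144) = 1/77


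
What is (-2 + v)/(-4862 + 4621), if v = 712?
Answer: -710/241 ≈ -2.9461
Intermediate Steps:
(-2 + v)/(-4862 + 4621) = (-2 + 712)/(-4862 + 4621) = 710/(-241) = 710*(-1/241) = -710/241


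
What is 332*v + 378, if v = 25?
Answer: 8678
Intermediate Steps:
332*v + 378 = 332*25 + 378 = 8300 + 378 = 8678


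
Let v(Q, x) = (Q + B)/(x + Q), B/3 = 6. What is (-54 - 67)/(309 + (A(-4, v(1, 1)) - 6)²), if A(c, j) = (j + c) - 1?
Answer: -484/1245 ≈ -0.38875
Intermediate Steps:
B = 18 (B = 3*6 = 18)
v(Q, x) = (18 + Q)/(Q + x) (v(Q, x) = (Q + 18)/(x + Q) = (18 + Q)/(Q + x))
A(c, j) = -1 + c + j (A(c, j) = (c + j) - 1 = -1 + c + j)
(-54 - 67)/(309 + (A(-4, v(1, 1)) - 6)²) = (-54 - 67)/(309 + ((-1 - 4 + (18 + 1)/(1 + 1)) - 6)²) = -121/(309 + ((-1 - 4 + 19/2) - 6)²) = -121/(309 + (9/2 - 6)²) = -121/(309 + (-3/2)²) = -121/(309 + 9/4) = -121/1245/4 = -121*4/1245 = -484/1245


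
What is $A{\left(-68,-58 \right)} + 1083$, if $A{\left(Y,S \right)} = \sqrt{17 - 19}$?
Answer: $1083 + i \sqrt{2} \approx 1083.0 + 1.4142 i$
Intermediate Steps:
$A{\left(Y,S \right)} = i \sqrt{2}$ ($A{\left(Y,S \right)} = \sqrt{-2} = i \sqrt{2}$)
$A{\left(-68,-58 \right)} + 1083 = i \sqrt{2} + 1083 = 1083 + i \sqrt{2}$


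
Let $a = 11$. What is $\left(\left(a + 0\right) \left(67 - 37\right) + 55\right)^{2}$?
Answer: $148225$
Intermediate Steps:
$\left(\left(a + 0\right) \left(67 - 37\right) + 55\right)^{2} = \left(\left(11 + 0\right) \left(67 - 37\right) + 55\right)^{2} = \left(11 \cdot 30 + 55\right)^{2} = \left(330 + 55\right)^{2} = 385^{2} = 148225$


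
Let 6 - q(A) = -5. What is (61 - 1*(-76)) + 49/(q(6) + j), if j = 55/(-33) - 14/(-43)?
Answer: 25289/178 ≈ 142.07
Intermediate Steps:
q(A) = 11 (q(A) = 6 - 1*(-5) = 6 + 5 = 11)
j = -173/129 (j = 55*(-1/33) - 14*(-1/43) = -5/3 + 14/43 = -173/129 ≈ -1.3411)
(61 - 1*(-76)) + 49/(q(6) + j) = (61 - 1*(-76)) + 49/(11 - 173/129) = (61 + 76) + 49/(1246/129) = 137 + (129/1246)*49 = 137 + 903/178 = 25289/178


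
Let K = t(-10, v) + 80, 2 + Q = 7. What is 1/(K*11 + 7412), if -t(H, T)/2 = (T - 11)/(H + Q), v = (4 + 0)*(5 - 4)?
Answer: 5/41306 ≈ 0.00012105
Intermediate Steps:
Q = 5 (Q = -2 + 7 = 5)
v = 4 (v = 4*1 = 4)
t(H, T) = -2*(-11 + T)/(5 + H) (t(H, T) = -2*(T - 11)/(H + 5) = -2*(-11 + T)/(5 + H))
K = 386/5 (K = 2*(11 - 1*4)/(5 - 10) + 80 = 2*(11 - 4)/(-5) + 80 = 2*(-⅕)*7 + 80 = -14/5 + 80 = 386/5 ≈ 77.200)
1/(K*11 + 7412) = 1/((386/5)*11 + 7412) = 1/(4246/5 + 7412) = 1/(41306/5) = 5/41306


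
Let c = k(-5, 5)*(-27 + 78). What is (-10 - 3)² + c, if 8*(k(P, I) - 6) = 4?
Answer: 1001/2 ≈ 500.50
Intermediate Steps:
k(P, I) = 13/2 (k(P, I) = 6 + (⅛)*4 = 6 + ½ = 13/2)
c = 663/2 (c = 13*(-27 + 78)/2 = (13/2)*51 = 663/2 ≈ 331.50)
(-10 - 3)² + c = (-10 - 3)² + 663/2 = (-13)² + 663/2 = 169 + 663/2 = 1001/2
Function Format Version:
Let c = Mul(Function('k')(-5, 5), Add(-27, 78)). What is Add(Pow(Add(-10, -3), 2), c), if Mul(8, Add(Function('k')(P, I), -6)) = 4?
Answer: Rational(1001, 2) ≈ 500.50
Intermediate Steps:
Function('k')(P, I) = Rational(13, 2) (Function('k')(P, I) = Add(6, Mul(Rational(1, 8), 4)) = Add(6, Rational(1, 2)) = Rational(13, 2))
c = Rational(663, 2) (c = Mul(Rational(13, 2), Add(-27, 78)) = Mul(Rational(13, 2), 51) = Rational(663, 2) ≈ 331.50)
Add(Pow(Add(-10, -3), 2), c) = Add(Pow(Add(-10, -3), 2), Rational(663, 2)) = Add(Pow(-13, 2), Rational(663, 2)) = Add(169, Rational(663, 2)) = Rational(1001, 2)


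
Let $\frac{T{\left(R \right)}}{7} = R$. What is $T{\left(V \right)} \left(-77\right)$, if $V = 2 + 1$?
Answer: $-1617$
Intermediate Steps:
$V = 3$
$T{\left(R \right)} = 7 R$
$T{\left(V \right)} \left(-77\right) = 7 \cdot 3 \left(-77\right) = 21 \left(-77\right) = -1617$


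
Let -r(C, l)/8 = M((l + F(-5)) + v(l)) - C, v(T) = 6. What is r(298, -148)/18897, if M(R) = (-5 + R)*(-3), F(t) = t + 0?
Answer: -1264/18897 ≈ -0.066889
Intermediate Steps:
F(t) = t
M(R) = 15 - 3*R
r(C, l) = -96 + 8*C + 24*l (r(C, l) = -8*((15 - 3*((l - 5) + 6)) - C) = -8*((15 - 3*((-5 + l) + 6)) - C) = -8*((15 - 3*(1 + l)) - C) = -8*((15 + (-3 - 3*l)) - C) = -8*((12 - 3*l) - C) = -8*(12 - C - 3*l) = -96 + 8*C + 24*l)
r(298, -148)/18897 = (-96 + 8*298 + 24*(-148))/18897 = (-96 + 2384 - 3552)*(1/18897) = -1264*1/18897 = -1264/18897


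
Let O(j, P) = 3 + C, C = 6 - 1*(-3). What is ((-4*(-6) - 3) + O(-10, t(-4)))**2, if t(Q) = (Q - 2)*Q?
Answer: 1089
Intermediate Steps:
C = 9 (C = 6 + 3 = 9)
t(Q) = Q*(-2 + Q) (t(Q) = (-2 + Q)*Q = Q*(-2 + Q))
O(j, P) = 12 (O(j, P) = 3 + 9 = 12)
((-4*(-6) - 3) + O(-10, t(-4)))**2 = ((-4*(-6) - 3) + 12)**2 = ((24 - 3) + 12)**2 = (21 + 12)**2 = 33**2 = 1089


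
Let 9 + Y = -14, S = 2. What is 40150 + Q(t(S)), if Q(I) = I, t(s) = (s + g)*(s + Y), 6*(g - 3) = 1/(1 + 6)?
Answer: 80089/2 ≈ 40045.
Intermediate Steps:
Y = -23 (Y = -9 - 14 = -23)
g = 127/42 (g = 3 + 1/(6*(1 + 6)) = 3 + (⅙)/7 = 3 + (⅙)*(⅐) = 3 + 1/42 = 127/42 ≈ 3.0238)
t(s) = (-23 + s)*(127/42 + s) (t(s) = (s + 127/42)*(s - 23) = (127/42 + s)*(-23 + s) = (-23 + s)*(127/42 + s))
40150 + Q(t(S)) = 40150 + (-2921/42 + 2² - 839/42*2) = 40150 + (-2921/42 + 4 - 839/21) = 40150 - 211/2 = 80089/2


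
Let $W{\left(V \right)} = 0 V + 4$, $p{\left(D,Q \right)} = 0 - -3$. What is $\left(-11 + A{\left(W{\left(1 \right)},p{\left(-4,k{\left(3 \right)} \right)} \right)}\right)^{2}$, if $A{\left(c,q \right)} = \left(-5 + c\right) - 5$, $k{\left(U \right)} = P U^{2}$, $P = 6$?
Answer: $289$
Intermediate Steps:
$k{\left(U \right)} = 6 U^{2}$
$p{\left(D,Q \right)} = 3$ ($p{\left(D,Q \right)} = 0 + 3 = 3$)
$W{\left(V \right)} = 4$ ($W{\left(V \right)} = 0 + 4 = 4$)
$A{\left(c,q \right)} = -10 + c$
$\left(-11 + A{\left(W{\left(1 \right)},p{\left(-4,k{\left(3 \right)} \right)} \right)}\right)^{2} = \left(-11 + \left(-10 + 4\right)\right)^{2} = \left(-11 - 6\right)^{2} = \left(-17\right)^{2} = 289$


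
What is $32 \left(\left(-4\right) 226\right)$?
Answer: $-28928$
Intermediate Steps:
$32 \left(\left(-4\right) 226\right) = 32 \left(-904\right) = -28928$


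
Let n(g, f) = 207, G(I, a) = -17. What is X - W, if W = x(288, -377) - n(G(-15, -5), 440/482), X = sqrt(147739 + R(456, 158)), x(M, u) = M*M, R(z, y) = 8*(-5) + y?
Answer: -82737 + sqrt(147857) ≈ -82353.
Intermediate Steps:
R(z, y) = -40 + y
x(M, u) = M**2
X = sqrt(147857) (X = sqrt(147739 + (-40 + 158)) = sqrt(147739 + 118) = sqrt(147857) ≈ 384.52)
W = 82737 (W = 288**2 - 1*207 = 82944 - 207 = 82737)
X - W = sqrt(147857) - 1*82737 = sqrt(147857) - 82737 = -82737 + sqrt(147857)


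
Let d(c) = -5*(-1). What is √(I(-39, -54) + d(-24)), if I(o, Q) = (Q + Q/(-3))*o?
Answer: √1409 ≈ 37.537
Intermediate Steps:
d(c) = 5
I(o, Q) = 2*Q*o/3 (I(o, Q) = (Q + Q*(-⅓))*o = (Q - Q/3)*o = (2*Q/3)*o = 2*Q*o/3)
√(I(-39, -54) + d(-24)) = √((⅔)*(-54)*(-39) + 5) = √(1404 + 5) = √1409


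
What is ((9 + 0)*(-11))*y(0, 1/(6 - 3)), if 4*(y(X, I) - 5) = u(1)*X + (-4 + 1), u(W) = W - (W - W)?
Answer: -1683/4 ≈ -420.75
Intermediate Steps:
u(W) = W (u(W) = W - 1*0 = W + 0 = W)
y(X, I) = 17/4 + X/4 (y(X, I) = 5 + (1*X + (-4 + 1))/4 = 5 + (X - 3)/4 = 5 + (-3 + X)/4 = 5 + (-¾ + X/4) = 17/4 + X/4)
((9 + 0)*(-11))*y(0, 1/(6 - 3)) = ((9 + 0)*(-11))*(17/4 + (¼)*0) = (9*(-11))*(17/4 + 0) = -99*17/4 = -1683/4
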